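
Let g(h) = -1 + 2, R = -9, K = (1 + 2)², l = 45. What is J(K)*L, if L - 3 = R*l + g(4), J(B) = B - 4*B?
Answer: 10827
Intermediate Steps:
K = 9 (K = 3² = 9)
J(B) = -3*B
g(h) = 1
L = -401 (L = 3 + (-9*45 + 1) = 3 + (-405 + 1) = 3 - 404 = -401)
J(K)*L = -3*9*(-401) = -27*(-401) = 10827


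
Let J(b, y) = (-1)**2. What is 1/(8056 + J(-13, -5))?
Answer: 1/8057 ≈ 0.00012412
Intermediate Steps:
J(b, y) = 1
1/(8056 + J(-13, -5)) = 1/(8056 + 1) = 1/8057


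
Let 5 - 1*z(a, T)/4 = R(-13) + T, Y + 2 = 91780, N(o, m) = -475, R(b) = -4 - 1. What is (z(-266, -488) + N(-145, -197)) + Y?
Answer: 93295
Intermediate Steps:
R(b) = -5
Y = 91778 (Y = -2 + 91780 = 91778)
z(a, T) = 40 - 4*T (z(a, T) = 20 - 4*(-5 + T) = 20 + (20 - 4*T) = 40 - 4*T)
(z(-266, -488) + N(-145, -197)) + Y = ((40 - 4*(-488)) - 475) + 91778 = ((40 + 1952) - 475) + 91778 = (1992 - 475) + 91778 = 1517 + 91778 = 93295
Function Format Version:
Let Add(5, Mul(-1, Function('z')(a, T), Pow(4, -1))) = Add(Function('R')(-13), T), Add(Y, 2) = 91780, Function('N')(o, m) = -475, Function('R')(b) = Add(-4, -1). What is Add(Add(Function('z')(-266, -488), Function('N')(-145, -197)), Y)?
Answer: 93295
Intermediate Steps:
Function('R')(b) = -5
Y = 91778 (Y = Add(-2, 91780) = 91778)
Function('z')(a, T) = Add(40, Mul(-4, T)) (Function('z')(a, T) = Add(20, Mul(-4, Add(-5, T))) = Add(20, Add(20, Mul(-4, T))) = Add(40, Mul(-4, T)))
Add(Add(Function('z')(-266, -488), Function('N')(-145, -197)), Y) = Add(Add(Add(40, Mul(-4, -488)), -475), 91778) = Add(Add(Add(40, 1952), -475), 91778) = Add(Add(1992, -475), 91778) = Add(1517, 91778) = 93295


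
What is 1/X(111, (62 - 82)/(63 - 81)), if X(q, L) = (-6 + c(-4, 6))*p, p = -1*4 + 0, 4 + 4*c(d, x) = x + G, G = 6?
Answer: 1/16 ≈ 0.062500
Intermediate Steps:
c(d, x) = 1/2 + x/4 (c(d, x) = -1 + (x + 6)/4 = -1 + (6 + x)/4 = -1 + (3/2 + x/4) = 1/2 + x/4)
p = -4 (p = -4 + 0 = -4)
X(q, L) = 16 (X(q, L) = (-6 + (1/2 + (1/4)*6))*(-4) = (-6 + (1/2 + 3/2))*(-4) = (-6 + 2)*(-4) = -4*(-4) = 16)
1/X(111, (62 - 82)/(63 - 81)) = 1/16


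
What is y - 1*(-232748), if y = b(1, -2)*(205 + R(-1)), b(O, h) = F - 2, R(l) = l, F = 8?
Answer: 233972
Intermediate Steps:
b(O, h) = 6 (b(O, h) = 8 - 2 = 6)
y = 1224 (y = 6*(205 - 1) = 6*204 = 1224)
y - 1*(-232748) = 1224 - 1*(-232748) = 1224 + 232748 = 233972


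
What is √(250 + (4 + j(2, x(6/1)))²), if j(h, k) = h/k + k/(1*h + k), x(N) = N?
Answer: √39721/12 ≈ 16.608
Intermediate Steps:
j(h, k) = h/k + k/(h + k)
√(250 + (4 + j(2, x(6/1)))²) = √(250 + (4 + (2² + (6/1)² + 2*(6/1))/(((6/1))*(2 + 6/1)))²) = √(250 + (4 + (4 + (6*1)² + 2*(6*1))/(((6*1))*(2 + 6*1)))²) = √(250 + (4 + (4 + 6² + 2*6)/(6*(2 + 6)))²) = √(250 + (4 + (⅙)*(4 + 36 + 12)/8)²) = √(250 + (4 + (⅙)*(⅛)*52)²) = √(250 + (4 + 13/12)²) = √(250 + (61/12)²) = √(250 + 3721/144) = √(39721/144) = √39721/12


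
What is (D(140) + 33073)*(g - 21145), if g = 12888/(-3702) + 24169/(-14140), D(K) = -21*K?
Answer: -5560210468702369/8724380 ≈ -6.3732e+8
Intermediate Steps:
g = -45284993/8724380 (g = 12888*(-1/3702) + 24169*(-1/14140) = -2148/617 - 24169/14140 = -45284993/8724380 ≈ -5.1906)
(D(140) + 33073)*(g - 21145) = (-21*140 + 33073)*(-45284993/8724380 - 21145) = (-2940 + 33073)*(-184522300093/8724380) = 30133*(-184522300093/8724380) = -5560210468702369/8724380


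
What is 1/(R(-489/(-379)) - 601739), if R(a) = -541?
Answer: -1/602280 ≈ -1.6604e-6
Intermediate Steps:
1/(R(-489/(-379)) - 601739) = 1/(-541 - 601739) = 1/(-602280) = -1/602280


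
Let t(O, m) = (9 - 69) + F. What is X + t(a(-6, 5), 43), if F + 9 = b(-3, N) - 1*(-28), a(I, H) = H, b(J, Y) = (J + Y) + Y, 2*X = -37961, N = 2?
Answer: -38041/2 ≈ -19021.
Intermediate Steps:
X = -37961/2 (X = (½)*(-37961) = -37961/2 ≈ -18981.)
b(J, Y) = J + 2*Y
F = 20 (F = -9 + ((-3 + 2*2) - 1*(-28)) = -9 + ((-3 + 4) + 28) = -9 + (1 + 28) = -9 + 29 = 20)
t(O, m) = -40 (t(O, m) = (9 - 69) + 20 = -60 + 20 = -40)
X + t(a(-6, 5), 43) = -37961/2 - 40 = -38041/2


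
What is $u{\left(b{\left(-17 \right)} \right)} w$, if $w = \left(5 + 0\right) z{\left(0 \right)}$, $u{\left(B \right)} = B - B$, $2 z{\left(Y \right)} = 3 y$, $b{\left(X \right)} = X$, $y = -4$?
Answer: $0$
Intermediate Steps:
$z{\left(Y \right)} = -6$ ($z{\left(Y \right)} = \frac{3 \left(-4\right)}{2} = \frac{1}{2} \left(-12\right) = -6$)
$u{\left(B \right)} = 0$
$w = -30$ ($w = \left(5 + 0\right) \left(-6\right) = 5 \left(-6\right) = -30$)
$u{\left(b{\left(-17 \right)} \right)} w = 0 \left(-30\right) = 0$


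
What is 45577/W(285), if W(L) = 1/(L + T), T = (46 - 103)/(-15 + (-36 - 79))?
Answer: 1691225739/130 ≈ 1.3009e+7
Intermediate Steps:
T = 57/130 (T = -57/(-15 - 115) = -57/(-130) = -57*(-1/130) = 57/130 ≈ 0.43846)
W(L) = 1/(57/130 + L) (W(L) = 1/(L + 57/130) = 1/(57/130 + L))
45577/W(285) = 45577/((130/(57 + 130*285))) = 45577/((130/(57 + 37050))) = 45577/((130/37107)) = 45577/((130*(1/37107))) = 45577/(130/37107) = 45577*(37107/130) = 1691225739/130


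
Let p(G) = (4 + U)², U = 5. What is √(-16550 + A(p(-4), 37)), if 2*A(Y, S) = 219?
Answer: I*√65762/2 ≈ 128.22*I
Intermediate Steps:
p(G) = 81 (p(G) = (4 + 5)² = 9² = 81)
A(Y, S) = 219/2 (A(Y, S) = (½)*219 = 219/2)
√(-16550 + A(p(-4), 37)) = √(-16550 + 219/2) = √(-32881/2) = I*√65762/2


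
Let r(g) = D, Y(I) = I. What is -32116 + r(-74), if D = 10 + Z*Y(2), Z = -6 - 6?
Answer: -32130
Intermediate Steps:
Z = -12
D = -14 (D = 10 - 12*2 = 10 - 24 = -14)
r(g) = -14
-32116 + r(-74) = -32116 - 14 = -32130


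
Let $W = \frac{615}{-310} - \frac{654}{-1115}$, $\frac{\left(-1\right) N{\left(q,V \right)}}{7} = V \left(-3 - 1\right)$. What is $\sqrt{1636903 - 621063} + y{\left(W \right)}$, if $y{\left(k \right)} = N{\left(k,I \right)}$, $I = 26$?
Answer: $728 + 4 \sqrt{63490} \approx 1735.9$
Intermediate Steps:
$N{\left(q,V \right)} = 28 V$ ($N{\left(q,V \right)} = - 7 V \left(-3 - 1\right) = - 7 V \left(-4\right) = - 7 \left(- 4 V\right) = 28 V$)
$W = - \frac{96597}{69130}$ ($W = 615 \left(- \frac{1}{310}\right) - - \frac{654}{1115} = - \frac{123}{62} + \frac{654}{1115} = - \frac{96597}{69130} \approx -1.3973$)
$y{\left(k \right)} = 728$ ($y{\left(k \right)} = 28 \cdot 26 = 728$)
$\sqrt{1636903 - 621063} + y{\left(W \right)} = \sqrt{1636903 - 621063} + 728 = \sqrt{1015840} + 728 = 4 \sqrt{63490} + 728 = 728 + 4 \sqrt{63490}$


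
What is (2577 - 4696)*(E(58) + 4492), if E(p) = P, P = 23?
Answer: -9567285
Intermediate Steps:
E(p) = 23
(2577 - 4696)*(E(58) + 4492) = (2577 - 4696)*(23 + 4492) = -2119*4515 = -9567285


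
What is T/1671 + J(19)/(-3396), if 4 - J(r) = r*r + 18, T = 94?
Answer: 315283/1891572 ≈ 0.16668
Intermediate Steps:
J(r) = -14 - r**2 (J(r) = 4 - (r*r + 18) = 4 - (r**2 + 18) = 4 - (18 + r**2) = 4 + (-18 - r**2) = -14 - r**2)
T/1671 + J(19)/(-3396) = 94/1671 + (-14 - 1*19**2)/(-3396) = 94*(1/1671) + (-14 - 1*361)*(-1/3396) = 94/1671 + (-14 - 361)*(-1/3396) = 94/1671 - 375*(-1/3396) = 94/1671 + 125/1132 = 315283/1891572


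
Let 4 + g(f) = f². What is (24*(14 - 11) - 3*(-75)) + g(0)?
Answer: 293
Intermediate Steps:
g(f) = -4 + f²
(24*(14 - 11) - 3*(-75)) + g(0) = (24*(14 - 11) - 3*(-75)) + (-4 + 0²) = (24*3 + 225) + (-4 + 0) = (72 + 225) - 4 = 297 - 4 = 293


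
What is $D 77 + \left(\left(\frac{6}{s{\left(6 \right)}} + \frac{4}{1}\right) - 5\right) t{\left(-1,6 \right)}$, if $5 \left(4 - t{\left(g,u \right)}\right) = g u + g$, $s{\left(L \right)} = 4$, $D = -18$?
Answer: $- \frac{13833}{10} \approx -1383.3$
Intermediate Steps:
$t{\left(g,u \right)} = 4 - \frac{g}{5} - \frac{g u}{5}$ ($t{\left(g,u \right)} = 4 - \frac{g u + g}{5} = 4 - \frac{g + g u}{5} = 4 - \left(\frac{g}{5} + \frac{g u}{5}\right) = 4 - \frac{g}{5} - \frac{g u}{5}$)
$D 77 + \left(\left(\frac{6}{s{\left(6 \right)}} + \frac{4}{1}\right) - 5\right) t{\left(-1,6 \right)} = \left(-18\right) 77 + \left(\left(\frac{6}{4} + \frac{4}{1}\right) - 5\right) \left(4 - - \frac{1}{5} - \left(- \frac{1}{5}\right) 6\right) = -1386 + \left(\left(6 \cdot \frac{1}{4} + 4 \cdot 1\right) - 5\right) \left(4 + \frac{1}{5} + \frac{6}{5}\right) = -1386 + \left(\left(\frac{3}{2} + 4\right) - 5\right) \frac{27}{5} = -1386 + \left(\frac{11}{2} - 5\right) \frac{27}{5} = -1386 + \frac{1}{2} \cdot \frac{27}{5} = -1386 + \frac{27}{10} = - \frac{13833}{10}$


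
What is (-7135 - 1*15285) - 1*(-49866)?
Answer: 27446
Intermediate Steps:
(-7135 - 1*15285) - 1*(-49866) = (-7135 - 15285) + 49866 = -22420 + 49866 = 27446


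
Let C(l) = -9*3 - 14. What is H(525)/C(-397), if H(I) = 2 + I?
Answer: -527/41 ≈ -12.854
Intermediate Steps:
C(l) = -41 (C(l) = -27 - 14 = -41)
H(525)/C(-397) = (2 + 525)/(-41) = 527*(-1/41) = -527/41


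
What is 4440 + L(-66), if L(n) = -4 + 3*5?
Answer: 4451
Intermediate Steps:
L(n) = 11 (L(n) = -4 + 15 = 11)
4440 + L(-66) = 4440 + 11 = 4451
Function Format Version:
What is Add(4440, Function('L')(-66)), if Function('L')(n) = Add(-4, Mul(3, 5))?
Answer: 4451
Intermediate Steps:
Function('L')(n) = 11 (Function('L')(n) = Add(-4, 15) = 11)
Add(4440, Function('L')(-66)) = Add(4440, 11) = 4451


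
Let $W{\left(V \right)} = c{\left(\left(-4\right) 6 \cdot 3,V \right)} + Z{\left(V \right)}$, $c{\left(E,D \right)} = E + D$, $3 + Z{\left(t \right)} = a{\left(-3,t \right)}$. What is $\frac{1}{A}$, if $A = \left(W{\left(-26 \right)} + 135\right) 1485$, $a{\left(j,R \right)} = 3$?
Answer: $\frac{1}{54945} \approx 1.82 \cdot 10^{-5}$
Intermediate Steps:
$Z{\left(t \right)} = 0$ ($Z{\left(t \right)} = -3 + 3 = 0$)
$c{\left(E,D \right)} = D + E$
$W{\left(V \right)} = -72 + V$ ($W{\left(V \right)} = \left(V + \left(-4\right) 6 \cdot 3\right) + 0 = \left(V - 72\right) + 0 = \left(-72 + V\right) + 0 = -72 + V$)
$A = 54945$ ($A = \left(\left(-72 - 26\right) + 135\right) 1485 = \left(-98 + 135\right) 1485 = 37 \cdot 1485 = 54945$)
$\frac{1}{A} = \frac{1}{54945}$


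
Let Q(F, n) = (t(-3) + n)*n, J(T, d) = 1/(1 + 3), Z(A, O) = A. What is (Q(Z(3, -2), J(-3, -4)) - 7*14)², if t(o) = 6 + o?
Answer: 2418025/256 ≈ 9445.4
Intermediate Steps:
J(T, d) = ¼ (J(T, d) = 1/4 = ¼)
Q(F, n) = n*(3 + n) (Q(F, n) = ((6 - 3) + n)*n = (3 + n)*n = n*(3 + n))
(Q(Z(3, -2), J(-3, -4)) - 7*14)² = ((3 + ¼)/4 - 7*14)² = ((¼)*(13/4) - 98)² = (13/16 - 98)² = (-1555/16)² = 2418025/256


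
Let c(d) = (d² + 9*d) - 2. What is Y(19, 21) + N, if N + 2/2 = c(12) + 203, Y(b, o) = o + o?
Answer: 494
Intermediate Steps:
Y(b, o) = 2*o
c(d) = -2 + d² + 9*d
N = 452 (N = -1 + ((-2 + 12² + 9*12) + 203) = -1 + ((-2 + 144 + 108) + 203) = -1 + (250 + 203) = -1 + 453 = 452)
Y(19, 21) + N = 2*21 + 452 = 42 + 452 = 494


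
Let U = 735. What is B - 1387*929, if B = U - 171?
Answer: -1287959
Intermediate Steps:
B = 564 (B = 735 - 171 = 564)
B - 1387*929 = 564 - 1387*929 = 564 - 1288523 = -1287959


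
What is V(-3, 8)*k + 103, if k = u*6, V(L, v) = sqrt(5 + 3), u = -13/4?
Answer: 103 - 39*sqrt(2) ≈ 47.846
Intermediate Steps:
u = -13/4 (u = -13*1/4 = -13/4 ≈ -3.2500)
V(L, v) = 2*sqrt(2) (V(L, v) = sqrt(8) = 2*sqrt(2))
k = -39/2 (k = -13/4*6 = -39/2 ≈ -19.500)
V(-3, 8)*k + 103 = (2*sqrt(2))*(-39/2) + 103 = -39*sqrt(2) + 103 = 103 - 39*sqrt(2)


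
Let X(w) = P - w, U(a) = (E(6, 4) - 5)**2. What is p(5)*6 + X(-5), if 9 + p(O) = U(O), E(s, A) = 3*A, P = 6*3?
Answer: 263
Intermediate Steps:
P = 18
U(a) = 49 (U(a) = (3*4 - 5)**2 = (12 - 5)**2 = 7**2 = 49)
p(O) = 40 (p(O) = -9 + 49 = 40)
X(w) = 18 - w
p(5)*6 + X(-5) = 40*6 + (18 - 1*(-5)) = 240 + (18 + 5) = 240 + 23 = 263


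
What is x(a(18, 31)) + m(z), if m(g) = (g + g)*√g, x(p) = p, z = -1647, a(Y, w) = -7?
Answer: -7 - 9882*I*√183 ≈ -7.0 - 1.3368e+5*I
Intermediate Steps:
m(g) = 2*g^(3/2) (m(g) = (2*g)*√g = 2*g^(3/2))
x(a(18, 31)) + m(z) = -7 + 2*(-1647)^(3/2) = -7 + 2*(-4941*I*√183) = -7 - 9882*I*√183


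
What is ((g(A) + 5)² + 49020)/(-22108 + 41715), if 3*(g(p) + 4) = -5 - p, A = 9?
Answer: 63043/25209 ≈ 2.5008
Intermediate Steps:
g(p) = -17/3 - p/3 (g(p) = -4 + (-5 - p)/3 = -4 + (-5/3 - p/3) = -17/3 - p/3)
((g(A) + 5)² + 49020)/(-22108 + 41715) = (((-17/3 - ⅓*9) + 5)² + 49020)/(-22108 + 41715) = (((-17/3 - 3) + 5)² + 49020)/19607 = ((-26/3 + 5)² + 49020)*(1/19607) = ((-11/3)² + 49020)*(1/19607) = (121/9 + 49020)*(1/19607) = (441301/9)*(1/19607) = 63043/25209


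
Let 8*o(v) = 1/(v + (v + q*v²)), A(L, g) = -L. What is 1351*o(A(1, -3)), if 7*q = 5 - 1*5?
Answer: -1351/16 ≈ -84.438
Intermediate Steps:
q = 0 (q = (5 - 1*5)/7 = (5 - 5)/7 = (⅐)*0 = 0)
o(v) = 1/(16*v) (o(v) = 1/(8*(v + (v + 0*v²))) = 1/(8*(v + (v + 0))) = 1/(8*(v + v)) = 1/(8*((2*v))) = (1/(2*v))/8 = 1/(16*v))
1351*o(A(1, -3)) = 1351*(1/(16*((-1*1)))) = 1351*((1/16)/(-1)) = 1351*((1/16)*(-1)) = 1351*(-1/16) = -1351/16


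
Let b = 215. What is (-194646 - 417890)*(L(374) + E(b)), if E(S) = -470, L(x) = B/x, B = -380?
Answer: 53952170880/187 ≈ 2.8851e+8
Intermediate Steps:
L(x) = -380/x
(-194646 - 417890)*(L(374) + E(b)) = (-194646 - 417890)*(-380/374 - 470) = -612536*(-380*1/374 - 470) = -612536*(-190/187 - 470) = -612536*(-88080/187) = 53952170880/187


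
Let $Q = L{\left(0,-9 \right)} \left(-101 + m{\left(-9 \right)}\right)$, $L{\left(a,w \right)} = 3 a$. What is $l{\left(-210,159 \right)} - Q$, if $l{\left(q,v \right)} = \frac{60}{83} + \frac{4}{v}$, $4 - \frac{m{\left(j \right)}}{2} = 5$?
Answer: $\frac{9872}{13197} \approx 0.74805$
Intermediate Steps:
$m{\left(j \right)} = -2$ ($m{\left(j \right)} = 8 - 10 = -2$)
$Q = 0$ ($Q = 3 \cdot 0 \left(-101 - 2\right) = 0 \left(-103\right) = 0$)
$l{\left(q,v \right)} = \frac{60}{83} + \frac{4}{v}$ ($l{\left(q,v \right)} = 60 \cdot \frac{1}{83} + \frac{4}{v} = \frac{60}{83} + \frac{4}{v}$)
$l{\left(-210,159 \right)} - Q = \left(\frac{60}{83} + \frac{4}{159}\right) - 0 = \left(\frac{60}{83} + 4 \cdot \frac{1}{159}\right) + 0 = \left(\frac{60}{83} + \frac{4}{159}\right) + 0 = \frac{9872}{13197} + 0 = \frac{9872}{13197}$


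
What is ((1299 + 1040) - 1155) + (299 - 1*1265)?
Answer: 218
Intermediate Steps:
((1299 + 1040) - 1155) + (299 - 1*1265) = (2339 - 1155) + (299 - 1265) = 1184 - 966 = 218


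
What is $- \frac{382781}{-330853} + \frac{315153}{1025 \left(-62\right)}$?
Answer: $- \frac{79943582959}{21025708150} \approx -3.8022$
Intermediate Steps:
$- \frac{382781}{-330853} + \frac{315153}{1025 \left(-62\right)} = \left(-382781\right) \left(- \frac{1}{330853}\right) + \frac{315153}{-63550} = \frac{382781}{330853} + 315153 \left(- \frac{1}{63550}\right) = \frac{382781}{330853} - \frac{315153}{63550} = - \frac{79943582959}{21025708150}$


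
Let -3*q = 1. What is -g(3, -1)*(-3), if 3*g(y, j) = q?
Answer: -1/3 ≈ -0.33333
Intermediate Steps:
q = -1/3 (q = -1/3*1 = -1/3 ≈ -0.33333)
g(y, j) = -1/9 (g(y, j) = (1/3)*(-1/3) = -1/9)
-g(3, -1)*(-3) = -1*(-1/9)*(-3) = (1/9)*(-3) = -1/3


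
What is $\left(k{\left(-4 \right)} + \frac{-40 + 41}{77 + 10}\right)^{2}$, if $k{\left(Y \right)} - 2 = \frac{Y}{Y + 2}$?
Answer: $\frac{121801}{7569} \approx 16.092$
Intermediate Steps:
$k{\left(Y \right)} = 2 + \frac{Y}{2 + Y}$ ($k{\left(Y \right)} = 2 + \frac{Y}{Y + 2} = 2 + \frac{Y}{2 + Y}$)
$\left(k{\left(-4 \right)} + \frac{-40 + 41}{77 + 10}\right)^{2} = \left(\frac{4 + 3 \left(-4\right)}{2 - 4} + \frac{-40 + 41}{77 + 10}\right)^{2} = \left(\frac{4 - 12}{-2} + 1 \cdot \frac{1}{87}\right)^{2} = \left(\left(- \frac{1}{2}\right) \left(-8\right) + 1 \cdot \frac{1}{87}\right)^{2} = \left(4 + \frac{1}{87}\right)^{2} = \left(\frac{349}{87}\right)^{2} = \frac{121801}{7569}$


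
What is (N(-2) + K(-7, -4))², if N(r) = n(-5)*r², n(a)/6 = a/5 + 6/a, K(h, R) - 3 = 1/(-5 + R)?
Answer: 5044516/2025 ≈ 2491.1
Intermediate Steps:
K(h, R) = 3 + 1/(-5 + R)
n(a) = 36/a + 6*a/5 (n(a) = 6*(a/5 + 6/a) = 6*(6/a + a/5) = 36/a + 6*a/5)
N(r) = -66*r²/5 (N(r) = (36/(-5) + (6/5)*(-5))*r² = (36*(-⅕) - 6)*r² = (-36/5 - 6)*r² = -66*r²/5)
(N(-2) + K(-7, -4))² = (-66/5*(-2)² + (-14 + 3*(-4))/(-5 - 4))² = (-66/5*4 + (-14 - 12)/(-9))² = (-264/5 - ⅑*(-26))² = (-264/5 + 26/9)² = (-2246/45)² = 5044516/2025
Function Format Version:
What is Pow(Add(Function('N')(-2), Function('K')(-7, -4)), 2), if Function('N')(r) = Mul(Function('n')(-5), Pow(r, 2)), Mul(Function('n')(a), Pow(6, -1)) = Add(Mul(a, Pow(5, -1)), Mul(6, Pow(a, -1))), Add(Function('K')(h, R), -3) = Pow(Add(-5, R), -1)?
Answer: Rational(5044516, 2025) ≈ 2491.1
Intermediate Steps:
Function('K')(h, R) = Add(3, Pow(Add(-5, R), -1))
Function('n')(a) = Add(Mul(36, Pow(a, -1)), Mul(Rational(6, 5), a)) (Function('n')(a) = Mul(6, Add(Mul(a, Pow(5, -1)), Mul(6, Pow(a, -1)))) = Mul(6, Add(Mul(a, Rational(1, 5)), Mul(6, Pow(a, -1)))) = Mul(6, Add(Mul(Rational(1, 5), a), Mul(6, Pow(a, -1)))) = Mul(6, Add(Mul(6, Pow(a, -1)), Mul(Rational(1, 5), a))) = Add(Mul(36, Pow(a, -1)), Mul(Rational(6, 5), a)))
Function('N')(r) = Mul(Rational(-66, 5), Pow(r, 2)) (Function('N')(r) = Mul(Add(Mul(36, Pow(-5, -1)), Mul(Rational(6, 5), -5)), Pow(r, 2)) = Mul(Add(Mul(36, Rational(-1, 5)), -6), Pow(r, 2)) = Mul(Add(Rational(-36, 5), -6), Pow(r, 2)) = Mul(Rational(-66, 5), Pow(r, 2)))
Pow(Add(Function('N')(-2), Function('K')(-7, -4)), 2) = Pow(Add(Mul(Rational(-66, 5), Pow(-2, 2)), Mul(Pow(Add(-5, -4), -1), Add(-14, Mul(3, -4)))), 2) = Pow(Add(Mul(Rational(-66, 5), 4), Mul(Pow(-9, -1), Add(-14, -12))), 2) = Pow(Add(Rational(-264, 5), Mul(Rational(-1, 9), -26)), 2) = Pow(Add(Rational(-264, 5), Rational(26, 9)), 2) = Pow(Rational(-2246, 45), 2) = Rational(5044516, 2025)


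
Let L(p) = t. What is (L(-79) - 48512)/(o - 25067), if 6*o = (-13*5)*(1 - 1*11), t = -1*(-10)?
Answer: 72753/37438 ≈ 1.9433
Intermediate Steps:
t = 10
L(p) = 10
o = 325/3 (o = ((-13*5)*(1 - 1*11))/6 = (-65*(1 - 11))/6 = (-65*(-10))/6 = (1/6)*650 = 325/3 ≈ 108.33)
(L(-79) - 48512)/(o - 25067) = (10 - 48512)/(325/3 - 25067) = -48502/(-74876/3) = -48502*(-3/74876) = 72753/37438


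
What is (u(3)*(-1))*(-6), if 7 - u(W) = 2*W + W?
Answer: -12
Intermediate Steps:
u(W) = 7 - 3*W (u(W) = 7 - (2*W + W) = 7 - 3*W)
(u(3)*(-1))*(-6) = ((7 - 3*3)*(-1))*(-6) = ((7 - 9)*(-1))*(-6) = -2*(-1)*(-6) = 2*(-6) = -12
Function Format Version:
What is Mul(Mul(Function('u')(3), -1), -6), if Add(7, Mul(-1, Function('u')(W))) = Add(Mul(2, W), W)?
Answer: -12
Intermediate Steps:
Function('u')(W) = Add(7, Mul(-3, W)) (Function('u')(W) = Add(7, Mul(-1, Add(Mul(2, W), W))) = Add(7, Mul(-1, Mul(3, W))) = Add(7, Mul(-3, W)))
Mul(Mul(Function('u')(3), -1), -6) = Mul(Mul(Add(7, Mul(-3, 3)), -1), -6) = Mul(Mul(Add(7, -9), -1), -6) = Mul(Mul(-2, -1), -6) = Mul(2, -6) = -12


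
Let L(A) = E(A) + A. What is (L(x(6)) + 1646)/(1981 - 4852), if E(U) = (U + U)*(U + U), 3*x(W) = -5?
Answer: -14899/25839 ≈ -0.57661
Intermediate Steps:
x(W) = -5/3 (x(W) = (1/3)*(-5) = -5/3)
E(U) = 4*U**2 (E(U) = (2*U)*(2*U) = 4*U**2)
L(A) = A + 4*A**2 (L(A) = 4*A**2 + A = A + 4*A**2)
(L(x(6)) + 1646)/(1981 - 4852) = (-5*(1 + 4*(-5/3))/3 + 1646)/(1981 - 4852) = (-5*(1 - 20/3)/3 + 1646)/(-2871) = (-5/3*(-17/3) + 1646)*(-1/2871) = (85/9 + 1646)*(-1/2871) = (14899/9)*(-1/2871) = -14899/25839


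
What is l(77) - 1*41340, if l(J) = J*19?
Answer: -39877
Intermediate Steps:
l(J) = 19*J
l(77) - 1*41340 = 19*77 - 1*41340 = 1463 - 41340 = -39877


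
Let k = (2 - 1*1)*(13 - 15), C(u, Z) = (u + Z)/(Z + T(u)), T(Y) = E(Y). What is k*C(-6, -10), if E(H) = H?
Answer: -2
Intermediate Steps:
T(Y) = Y
C(u, Z) = 1 (C(u, Z) = (u + Z)/(Z + u) = (Z + u)/(Z + u) = 1)
k = -2 (k = (2 - 1)*(-2) = 1*(-2) = -2)
k*C(-6, -10) = -2*1 = -2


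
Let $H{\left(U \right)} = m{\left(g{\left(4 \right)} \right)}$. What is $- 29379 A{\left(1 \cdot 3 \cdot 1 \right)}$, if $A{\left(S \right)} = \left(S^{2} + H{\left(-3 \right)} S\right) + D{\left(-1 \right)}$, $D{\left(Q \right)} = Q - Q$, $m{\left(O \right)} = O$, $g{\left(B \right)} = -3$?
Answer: $0$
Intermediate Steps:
$H{\left(U \right)} = -3$
$D{\left(Q \right)} = 0$
$A{\left(S \right)} = S^{2} - 3 S$ ($A{\left(S \right)} = \left(S^{2} - 3 S\right) + 0 = S^{2} - 3 S$)
$- 29379 A{\left(1 \cdot 3 \cdot 1 \right)} = - 29379 \cdot 1 \cdot 3 \cdot 1 \left(-3 + 1 \cdot 3 \cdot 1\right) = - 29379 \cdot 3 \cdot 1 \left(-3 + 3 \cdot 1\right) = - 29379 \cdot 3 \left(-3 + 3\right) = - 29379 \cdot 3 \cdot 0 = \left(-29379\right) 0 = 0$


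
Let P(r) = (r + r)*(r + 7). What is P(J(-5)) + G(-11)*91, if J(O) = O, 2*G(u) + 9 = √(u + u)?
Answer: -859/2 + 91*I*√22/2 ≈ -429.5 + 213.41*I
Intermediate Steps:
G(u) = -9/2 + √2*√u/2 (G(u) = -9/2 + √(u + u)/2 = -9/2 + √(2*u)/2 = -9/2 + (√2*√u)/2 = -9/2 + √2*√u/2)
P(r) = 2*r*(7 + r) (P(r) = (2*r)*(7 + r) = 2*r*(7 + r))
P(J(-5)) + G(-11)*91 = 2*(-5)*(7 - 5) + (-9/2 + √2*√(-11)/2)*91 = 2*(-5)*2 + (-9/2 + √2*(I*√11)/2)*91 = -20 + (-9/2 + I*√22/2)*91 = -20 + (-819/2 + 91*I*√22/2) = -859/2 + 91*I*√22/2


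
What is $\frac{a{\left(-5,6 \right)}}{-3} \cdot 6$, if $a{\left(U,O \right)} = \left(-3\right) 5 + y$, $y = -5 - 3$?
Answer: $46$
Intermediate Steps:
$y = -8$ ($y = -5 - 3 = -8$)
$a{\left(U,O \right)} = -23$ ($a{\left(U,O \right)} = \left(-3\right) 5 - 8 = -15 - 8 = -23$)
$\frac{a{\left(-5,6 \right)}}{-3} \cdot 6 = - \frac{23}{-3} \cdot 6 = \left(-23\right) \left(- \frac{1}{3}\right) 6 = \frac{23}{3} \cdot 6 = 46$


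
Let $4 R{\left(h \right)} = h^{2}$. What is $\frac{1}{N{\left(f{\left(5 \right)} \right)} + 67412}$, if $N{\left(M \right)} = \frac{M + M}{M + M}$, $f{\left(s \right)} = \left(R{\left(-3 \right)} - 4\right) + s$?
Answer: $\frac{1}{67413} \approx 1.4834 \cdot 10^{-5}$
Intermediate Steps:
$R{\left(h \right)} = \frac{h^{2}}{4}$
$f{\left(s \right)} = - \frac{7}{4} + s$ ($f{\left(s \right)} = \left(\frac{\left(-3\right)^{2}}{4} - 4\right) + s = \left(\frac{1}{4} \cdot 9 - 4\right) + s = \left(\frac{9}{4} - 4\right) + s = - \frac{7}{4} + s$)
$N{\left(M \right)} = 1$ ($N{\left(M \right)} = \frac{2 M}{2 M} = 2 M \frac{1}{2 M} = 1$)
$\frac{1}{N{\left(f{\left(5 \right)} \right)} + 67412} = \frac{1}{1 + 67412} = \frac{1}{67413}$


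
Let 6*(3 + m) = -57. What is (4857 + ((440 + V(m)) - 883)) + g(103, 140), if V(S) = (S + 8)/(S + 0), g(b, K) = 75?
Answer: 112234/25 ≈ 4489.4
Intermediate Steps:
m = -25/2 (m = -3 + (⅙)*(-57) = -3 - 19/2 = -25/2 ≈ -12.500)
V(S) = (8 + S)/S
(4857 + ((440 + V(m)) - 883)) + g(103, 140) = (4857 + ((440 + (8 - 25/2)/(-25/2)) - 883)) + 75 = (4857 + ((440 - 2/25*(-9/2)) - 883)) + 75 = (4857 + ((440 + 9/25) - 883)) + 75 = (4857 + (11009/25 - 883)) + 75 = (4857 - 11066/25) + 75 = 110359/25 + 75 = 112234/25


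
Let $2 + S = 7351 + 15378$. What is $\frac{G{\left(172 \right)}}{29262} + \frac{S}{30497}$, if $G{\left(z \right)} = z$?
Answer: $\frac{335141479}{446201607} \approx 0.7511$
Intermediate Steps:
$S = 22727$ ($S = -2 + \left(7351 + 15378\right) = -2 + 22729 = 22727$)
$\frac{G{\left(172 \right)}}{29262} + \frac{S}{30497} = \frac{172}{29262} + \frac{22727}{30497} = 172 \cdot \frac{1}{29262} + 22727 \cdot \frac{1}{30497} = \frac{86}{14631} + \frac{22727}{30497} = \frac{335141479}{446201607}$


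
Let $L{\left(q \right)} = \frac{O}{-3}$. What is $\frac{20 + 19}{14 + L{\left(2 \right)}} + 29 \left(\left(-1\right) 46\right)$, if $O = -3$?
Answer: $- \frac{6657}{5} \approx -1331.4$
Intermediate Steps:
$L{\left(q \right)} = 1$ ($L{\left(q \right)} = - \frac{3}{-3} = \left(-3\right) \left(- \frac{1}{3}\right) = 1$)
$\frac{20 + 19}{14 + L{\left(2 \right)}} + 29 \left(\left(-1\right) 46\right) = \frac{20 + 19}{14 + 1} + 29 \left(\left(-1\right) 46\right) = \frac{39}{15} + 29 \left(-46\right) = 39 \cdot \frac{1}{15} - 1334 = \frac{13}{5} - 1334 = - \frac{6657}{5}$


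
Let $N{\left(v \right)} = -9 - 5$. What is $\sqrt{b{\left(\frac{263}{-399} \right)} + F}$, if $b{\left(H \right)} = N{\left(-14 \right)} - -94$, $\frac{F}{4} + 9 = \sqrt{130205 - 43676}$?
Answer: $2 \sqrt{11 + \sqrt{86529}} \approx 34.938$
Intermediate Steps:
$N{\left(v \right)} = -14$ ($N{\left(v \right)} = -9 - 5 = -14$)
$F = -36 + 4 \sqrt{86529}$ ($F = -36 + 4 \sqrt{130205 - 43676} = -36 + 4 \sqrt{86529} \approx 1140.6$)
$b{\left(H \right)} = 80$ ($b{\left(H \right)} = -14 - -94 = -14 + 94 = 80$)
$\sqrt{b{\left(\frac{263}{-399} \right)} + F} = \sqrt{80 - \left(36 - 4 \sqrt{86529}\right)} = \sqrt{44 + 4 \sqrt{86529}}$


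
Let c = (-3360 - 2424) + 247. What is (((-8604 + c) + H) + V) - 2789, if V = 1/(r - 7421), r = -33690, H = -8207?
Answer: -1033407208/41111 ≈ -25137.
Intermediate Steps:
c = -5537 (c = -5784 + 247 = -5537)
V = -1/41111 (V = 1/(-33690 - 7421) = 1/(-41111) = -1/41111 ≈ -2.4324e-5)
(((-8604 + c) + H) + V) - 2789 = (((-8604 - 5537) - 8207) - 1/41111) - 2789 = ((-14141 - 8207) - 1/41111) - 2789 = (-22348 - 1/41111) - 2789 = -918748629/41111 - 2789 = -1033407208/41111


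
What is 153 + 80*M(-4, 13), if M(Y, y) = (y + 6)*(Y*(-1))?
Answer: 6233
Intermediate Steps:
M(Y, y) = -Y*(6 + y) (M(Y, y) = (6 + y)*(-Y) = -Y*(6 + y))
153 + 80*M(-4, 13) = 153 + 80*(-1*(-4)*(6 + 13)) = 153 + 80*(-1*(-4)*19) = 153 + 80*76 = 153 + 6080 = 6233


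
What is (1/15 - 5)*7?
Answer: -518/15 ≈ -34.533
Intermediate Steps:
(1/15 - 5)*7 = -74/15*7 = -518/15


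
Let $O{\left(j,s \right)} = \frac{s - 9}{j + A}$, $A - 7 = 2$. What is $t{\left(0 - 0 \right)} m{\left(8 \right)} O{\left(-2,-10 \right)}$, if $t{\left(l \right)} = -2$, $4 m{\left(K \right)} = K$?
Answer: $\frac{76}{7} \approx 10.857$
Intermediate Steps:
$m{\left(K \right)} = \frac{K}{4}$
$A = 9$ ($A = 7 + 2 = 9$)
$O{\left(j,s \right)} = \frac{-9 + s}{9 + j}$ ($O{\left(j,s \right)} = \frac{s - 9}{j + 9} = \frac{-9 + s}{9 + j}$)
$t{\left(0 - 0 \right)} m{\left(8 \right)} O{\left(-2,-10 \right)} = - 2 \cdot \frac{1}{4} \cdot 8 \frac{-9 - 10}{9 - 2} = \left(-2\right) 2 \cdot \frac{1}{7} \left(-19\right) = - 4 \cdot \frac{1}{7} \left(-19\right) = \left(-4\right) \left(- \frac{19}{7}\right) = \frac{76}{7}$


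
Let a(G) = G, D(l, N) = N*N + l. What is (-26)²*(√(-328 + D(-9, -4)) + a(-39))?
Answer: -26364 + 676*I*√321 ≈ -26364.0 + 12112.0*I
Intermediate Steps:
D(l, N) = l + N² (D(l, N) = N² + l = l + N²)
(-26)²*(√(-328 + D(-9, -4)) + a(-39)) = (-26)²*(√(-328 + (-9 + (-4)²)) - 39) = 676*(√(-328 + (-9 + 16)) - 39) = 676*(√(-328 + 7) - 39) = 676*(√(-321) - 39) = 676*(I*√321 - 39) = 676*(-39 + I*√321) = -26364 + 676*I*√321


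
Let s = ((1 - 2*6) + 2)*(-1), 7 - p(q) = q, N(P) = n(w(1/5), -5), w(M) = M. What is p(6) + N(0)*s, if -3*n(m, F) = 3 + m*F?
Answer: -5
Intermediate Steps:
n(m, F) = -1 - F*m/3 (n(m, F) = -(3 + m*F)/3 = -(3 + F*m)/3 = -1 - F*m/3)
N(P) = -2/3 (N(P) = -1 - 1/3*(-5)*1/5 = -1 + 1/3 = -2/3)
p(q) = 7 - q
s = 9 (s = ((1 - 12) + 2)*(-1) = (-11 + 2)*(-1) = -9*(-1) = 9)
p(6) + N(0)*s = (7 - 1*6) - 2/3*9 = (7 - 6) - 6 = 1 - 6 = -5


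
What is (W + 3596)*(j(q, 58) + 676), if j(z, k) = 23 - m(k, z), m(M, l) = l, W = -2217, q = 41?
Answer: 907382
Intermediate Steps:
j(z, k) = 23 - z
(W + 3596)*(j(q, 58) + 676) = (-2217 + 3596)*((23 - 1*41) + 676) = 1379*((23 - 41) + 676) = 1379*(-18 + 676) = 1379*658 = 907382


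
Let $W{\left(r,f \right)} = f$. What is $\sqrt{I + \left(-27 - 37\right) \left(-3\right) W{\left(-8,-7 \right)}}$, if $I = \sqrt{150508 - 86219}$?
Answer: $\sqrt{-1344 + \sqrt{64289}} \approx 33.022 i$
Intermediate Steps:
$I = \sqrt{64289} \approx 253.55$
$\sqrt{I + \left(-27 - 37\right) \left(-3\right) W{\left(-8,-7 \right)}} = \sqrt{\sqrt{64289} + \left(-27 - 37\right) \left(-3\right) \left(-7\right)} = \sqrt{\sqrt{64289} + \left(-64\right) \left(-3\right) \left(-7\right)} = \sqrt{\sqrt{64289} + 192 \left(-7\right)} = \sqrt{\sqrt{64289} - 1344} = \sqrt{-1344 + \sqrt{64289}}$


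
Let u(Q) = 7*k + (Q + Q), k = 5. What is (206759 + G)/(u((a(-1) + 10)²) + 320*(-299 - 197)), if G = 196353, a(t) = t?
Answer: -403112/158523 ≈ -2.5429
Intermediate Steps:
u(Q) = 35 + 2*Q (u(Q) = 7*5 + (Q + Q) = 35 + 2*Q)
(206759 + G)/(u((a(-1) + 10)²) + 320*(-299 - 197)) = (206759 + 196353)/((35 + 2*(-1 + 10)²) + 320*(-299 - 197)) = 403112/((35 + 2*9²) + 320*(-496)) = 403112/((35 + 2*81) - 158720) = 403112/((35 + 162) - 158720) = 403112/(197 - 158720) = 403112/(-158523) = 403112*(-1/158523) = -403112/158523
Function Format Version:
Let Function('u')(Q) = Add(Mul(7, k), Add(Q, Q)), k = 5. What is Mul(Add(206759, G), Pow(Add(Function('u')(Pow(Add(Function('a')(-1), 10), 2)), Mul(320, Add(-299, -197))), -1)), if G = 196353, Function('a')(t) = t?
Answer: Rational(-403112, 158523) ≈ -2.5429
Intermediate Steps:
Function('u')(Q) = Add(35, Mul(2, Q)) (Function('u')(Q) = Add(Mul(7, 5), Add(Q, Q)) = Add(35, Mul(2, Q)))
Mul(Add(206759, G), Pow(Add(Function('u')(Pow(Add(Function('a')(-1), 10), 2)), Mul(320, Add(-299, -197))), -1)) = Mul(Add(206759, 196353), Pow(Add(Add(35, Mul(2, Pow(Add(-1, 10), 2))), Mul(320, Add(-299, -197))), -1)) = Mul(403112, Pow(Add(Add(35, Mul(2, Pow(9, 2))), Mul(320, -496)), -1)) = Mul(403112, Pow(Add(Add(35, Mul(2, 81)), -158720), -1)) = Mul(403112, Pow(Add(Add(35, 162), -158720), -1)) = Mul(403112, Pow(Add(197, -158720), -1)) = Mul(403112, Pow(-158523, -1)) = Mul(403112, Rational(-1, 158523)) = Rational(-403112, 158523)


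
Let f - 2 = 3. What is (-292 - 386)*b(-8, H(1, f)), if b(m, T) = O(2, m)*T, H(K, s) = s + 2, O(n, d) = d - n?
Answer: 47460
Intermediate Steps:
f = 5 (f = 2 + 3 = 5)
H(K, s) = 2 + s
b(m, T) = T*(-2 + m) (b(m, T) = (m - 1*2)*T = (m - 2)*T = (-2 + m)*T = T*(-2 + m))
(-292 - 386)*b(-8, H(1, f)) = (-292 - 386)*((2 + 5)*(-2 - 8)) = -4746*(-10) = -678*(-70) = 47460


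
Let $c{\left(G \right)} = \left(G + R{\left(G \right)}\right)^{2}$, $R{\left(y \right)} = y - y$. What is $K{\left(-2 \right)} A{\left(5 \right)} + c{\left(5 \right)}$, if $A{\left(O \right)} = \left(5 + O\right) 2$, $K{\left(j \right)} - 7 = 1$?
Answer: $185$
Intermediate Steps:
$R{\left(y \right)} = 0$
$K{\left(j \right)} = 8$ ($K{\left(j \right)} = 7 + 1 = 8$)
$c{\left(G \right)} = G^{2}$ ($c{\left(G \right)} = \left(G + 0\right)^{2} = G^{2}$)
$A{\left(O \right)} = 10 + 2 O$
$K{\left(-2 \right)} A{\left(5 \right)} + c{\left(5 \right)} = 8 \left(10 + 2 \cdot 5\right) + 5^{2} = 8 \left(10 + 10\right) + 25 = 8 \cdot 20 + 25 = 160 + 25 = 185$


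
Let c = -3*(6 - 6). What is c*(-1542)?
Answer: 0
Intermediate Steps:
c = 0 (c = -3*0 = 0)
c*(-1542) = 0*(-1542) = 0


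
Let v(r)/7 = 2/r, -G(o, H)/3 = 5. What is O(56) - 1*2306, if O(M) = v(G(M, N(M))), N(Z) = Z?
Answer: -34604/15 ≈ -2306.9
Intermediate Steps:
G(o, H) = -15 (G(o, H) = -3*5 = -15)
v(r) = 14/r (v(r) = 7*(2/r) = 14/r)
O(M) = -14/15 (O(M) = 14/(-15) = 14*(-1/15) = -14/15)
O(56) - 1*2306 = -14/15 - 1*2306 = -14/15 - 2306 = -34604/15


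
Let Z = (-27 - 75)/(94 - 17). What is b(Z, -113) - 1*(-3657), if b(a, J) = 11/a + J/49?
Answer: 18224657/4998 ≈ 3646.4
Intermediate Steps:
Z = -102/77 ≈ -1.3247
b(a, J) = 11/a + J/49 (b(a, J) = 11/a + J*(1/49) = 11/a + J/49)
b(Z, -113) - 1*(-3657) = (11/(-102/77) + (1/49)*(-113)) - 1*(-3657) = (11*(-77/102) - 113/49) + 3657 = (-847/102 - 113/49) + 3657 = -53029/4998 + 3657 = 18224657/4998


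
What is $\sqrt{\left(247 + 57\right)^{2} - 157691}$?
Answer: $5 i \sqrt{2611} \approx 255.49 i$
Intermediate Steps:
$\sqrt{\left(247 + 57\right)^{2} - 157691} = \sqrt{304^{2} - 157691} = \sqrt{92416 - 157691} = \sqrt{-65275} = 5 i \sqrt{2611}$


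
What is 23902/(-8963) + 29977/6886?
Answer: 104094679/61719218 ≈ 1.6866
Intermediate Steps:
23902/(-8963) + 29977/6886 = 23902*(-1/8963) + 29977*(1/6886) = -23902/8963 + 29977/6886 = 104094679/61719218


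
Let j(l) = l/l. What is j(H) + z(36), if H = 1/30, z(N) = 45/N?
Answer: 9/4 ≈ 2.2500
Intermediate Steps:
H = 1/30 ≈ 0.033333
j(l) = 1
j(H) + z(36) = 1 + 45/36 = 1 + 45*(1/36) = 1 + 5/4 = 9/4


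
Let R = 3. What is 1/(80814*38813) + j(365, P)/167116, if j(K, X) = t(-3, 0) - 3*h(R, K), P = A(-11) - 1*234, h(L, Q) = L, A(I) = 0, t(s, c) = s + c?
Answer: -9409859567/131045422778178 ≈ -7.1806e-5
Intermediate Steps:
t(s, c) = c + s
P = -234 (P = 0 - 1*234 = 0 - 234 = -234)
j(K, X) = -12 (j(K, X) = (0 - 3) - 3*3 = -3 - 9 = -12)
1/(80814*38813) + j(365, P)/167116 = 1/(80814*38813) - 12/167116 = (1/80814)*(1/38813) - 12*1/167116 = 1/3136633782 - 3/41779 = -9409859567/131045422778178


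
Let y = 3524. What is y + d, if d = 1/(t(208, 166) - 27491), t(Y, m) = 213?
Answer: 96127671/27278 ≈ 3524.0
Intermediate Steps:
d = -1/27278 (d = 1/(213 - 27491) = 1/(-27278) = -1/27278 ≈ -3.6660e-5)
y + d = 3524 - 1/27278 = 96127671/27278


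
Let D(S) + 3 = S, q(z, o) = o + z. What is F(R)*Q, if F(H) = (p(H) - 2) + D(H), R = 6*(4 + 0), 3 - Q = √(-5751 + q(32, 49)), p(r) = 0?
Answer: 57 - 171*I*√70 ≈ 57.0 - 1430.7*I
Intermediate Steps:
D(S) = -3 + S
Q = 3 - 9*I*√70 (Q = 3 - √(-5751 + (49 + 32)) = 3 - √(-5751 + 81) = 3 - √(-5670) = 3 - 9*I*√70 ≈ 3.0 - 75.299*I)
R = 24 (R = 6*4 = 24)
F(H) = -5 + H (F(H) = (0 - 2) + (-3 + H) = -2 + (-3 + H) = -5 + H)
F(R)*Q = (-5 + 24)*(3 - 9*I*√70) = 19*(3 - 9*I*√70) = 57 - 171*I*√70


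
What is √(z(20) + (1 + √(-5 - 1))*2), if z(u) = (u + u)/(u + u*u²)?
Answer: √(322404 + 321602*I*√6)/401 ≈ 1.9103 + 1.2823*I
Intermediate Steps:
z(u) = 2*u/(u + u³) (z(u) = (2*u)/(u + u³) = 2*u/(u + u³))
√(z(20) + (1 + √(-5 - 1))*2) = √(2/(1 + 20²) + (1 + √(-5 - 1))*2) = √(2/(1 + 400) + (1 + √(-6))*2) = √(2/401 + (1 + I*√6)*2) = √(2*(1/401) + (2 + 2*I*√6)) = √(2/401 + (2 + 2*I*√6)) = √(804/401 + 2*I*√6)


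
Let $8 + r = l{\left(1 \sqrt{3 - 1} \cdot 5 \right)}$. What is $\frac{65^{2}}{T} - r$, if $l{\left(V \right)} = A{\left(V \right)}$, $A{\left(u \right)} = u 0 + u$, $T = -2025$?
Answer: $\frac{479}{81} - 5 \sqrt{2} \approx -1.1575$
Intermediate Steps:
$A{\left(u \right)} = u$ ($A{\left(u \right)} = 0 + u = u$)
$l{\left(V \right)} = V$
$r = -8 + 5 \sqrt{2}$ ($r = -8 + 1 \sqrt{3 - 1} \cdot 5 = -8 + 1 \sqrt{2} \cdot 5 = -8 + \sqrt{2} \cdot 5 = -8 + 5 \sqrt{2} \approx -0.92893$)
$\frac{65^{2}}{T} - r = \frac{65^{2}}{-2025} - \left(-8 + 5 \sqrt{2}\right) = 4225 \left(- \frac{1}{2025}\right) + \left(8 - 5 \sqrt{2}\right) = - \frac{169}{81} + \left(8 - 5 \sqrt{2}\right) = \frac{479}{81} - 5 \sqrt{2}$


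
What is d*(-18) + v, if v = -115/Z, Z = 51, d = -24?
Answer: 21917/51 ≈ 429.75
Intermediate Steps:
v = -115/51 ≈ -2.2549
d*(-18) + v = -24*(-18) - 115/51 = 432 - 115/51 = 21917/51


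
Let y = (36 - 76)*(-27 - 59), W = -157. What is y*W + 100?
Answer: -539980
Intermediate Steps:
y = 3440 (y = -40*(-86) = 3440)
y*W + 100 = 3440*(-157) + 100 = -540080 + 100 = -539980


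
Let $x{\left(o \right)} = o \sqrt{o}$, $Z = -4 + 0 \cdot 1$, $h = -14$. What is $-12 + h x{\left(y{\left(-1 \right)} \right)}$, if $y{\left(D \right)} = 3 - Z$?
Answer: $-12 - 98 \sqrt{7} \approx -271.28$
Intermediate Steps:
$Z = -4$ ($Z = -4 + 0 = -4$)
$y{\left(D \right)} = 7$ ($y{\left(D \right)} = 3 - -4 = 3 + 4 = 7$)
$x{\left(o \right)} = o^{\frac{3}{2}}$
$-12 + h x{\left(y{\left(-1 \right)} \right)} = -12 - 14 \cdot 7^{\frac{3}{2}} = -12 - 14 \cdot 7 \sqrt{7} = -12 - 98 \sqrt{7}$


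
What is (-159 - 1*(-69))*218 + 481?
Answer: -19139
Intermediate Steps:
(-159 - 1*(-69))*218 + 481 = (-159 + 69)*218 + 481 = -90*218 + 481 = -19620 + 481 = -19139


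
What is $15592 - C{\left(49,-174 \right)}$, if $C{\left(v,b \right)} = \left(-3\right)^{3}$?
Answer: $15619$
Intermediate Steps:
$C{\left(v,b \right)} = -27$
$15592 - C{\left(49,-174 \right)} = 15592 - -27 = 15592 + 27 = 15619$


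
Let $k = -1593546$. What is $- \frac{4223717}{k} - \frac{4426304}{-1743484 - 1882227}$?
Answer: $\frac{22367496221771}{5777737261206} \approx 3.8713$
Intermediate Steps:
$- \frac{4223717}{k} - \frac{4426304}{-1743484 - 1882227} = - \frac{4223717}{-1593546} - \frac{4426304}{-1743484 - 1882227} = \left(-4223717\right) \left(- \frac{1}{1593546}\right) - \frac{4426304}{-3625711} = \frac{4223717}{1593546} - - \frac{4426304}{3625711} = \frac{4223717}{1593546} + \frac{4426304}{3625711} = \frac{22367496221771}{5777737261206}$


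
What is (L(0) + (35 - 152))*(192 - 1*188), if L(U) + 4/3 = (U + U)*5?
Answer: -1420/3 ≈ -473.33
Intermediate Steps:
L(U) = -4/3 + 10*U (L(U) = -4/3 + (U + U)*5 = -4/3 + (2*U)*5 = -4/3 + 10*U)
(L(0) + (35 - 152))*(192 - 1*188) = ((-4/3 + 10*0) + (35 - 152))*(192 - 1*188) = ((-4/3 + 0) - 117)*(192 - 188) = (-4/3 - 117)*4 = -355/3*4 = -1420/3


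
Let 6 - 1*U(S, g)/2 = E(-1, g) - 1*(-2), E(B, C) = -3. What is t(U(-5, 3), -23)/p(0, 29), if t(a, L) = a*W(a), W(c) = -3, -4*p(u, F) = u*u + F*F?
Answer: 168/841 ≈ 0.19976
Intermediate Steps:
p(u, F) = -F²/4 - u²/4 (p(u, F) = -(u*u + F*F)/4 = -(u² + F²)/4 = -(F² + u²)/4 = -F²/4 - u²/4)
U(S, g) = 14 (U(S, g) = 12 - 2*(-3 - 1*(-2)) = 12 - 2*(-3 + 2) = 12 - 2*(-1) = 12 + 2 = 14)
t(a, L) = -3*a (t(a, L) = a*(-3) = -3*a)
t(U(-5, 3), -23)/p(0, 29) = (-3*14)/(-¼*29² - ¼*0²) = -42/(-¼*841 - ¼*0) = -42/(-841/4 + 0) = -42/(-841/4) = -42*(-4/841) = 168/841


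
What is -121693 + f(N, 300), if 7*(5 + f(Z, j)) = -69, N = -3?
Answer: -851955/7 ≈ -1.2171e+5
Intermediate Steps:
f(Z, j) = -104/7 (f(Z, j) = -5 + (1/7)*(-69) = -5 - 69/7 = -104/7)
-121693 + f(N, 300) = -121693 - 104/7 = -851955/7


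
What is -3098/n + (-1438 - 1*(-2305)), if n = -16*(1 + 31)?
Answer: 223501/256 ≈ 873.05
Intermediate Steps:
n = -512 (n = -16*32 = -512)
-3098/n + (-1438 - 1*(-2305)) = -3098/(-512) + (-1438 - 1*(-2305)) = -3098*(-1/512) + (-1438 + 2305) = 1549/256 + 867 = 223501/256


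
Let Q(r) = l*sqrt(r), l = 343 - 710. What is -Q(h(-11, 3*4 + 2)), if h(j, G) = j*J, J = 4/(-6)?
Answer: 367*sqrt(66)/3 ≈ 993.84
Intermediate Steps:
J = -2/3 (J = 4*(-1/6) = -2/3 ≈ -0.66667)
h(j, G) = -2*j/3 (h(j, G) = j*(-2/3) = -2*j/3)
l = -367
Q(r) = -367*sqrt(r)
-Q(h(-11, 3*4 + 2)) = -(-367)*sqrt(-2/3*(-11)) = -(-367)*sqrt(22/3) = -(-367)*sqrt(66)/3 = 367*sqrt(66)/3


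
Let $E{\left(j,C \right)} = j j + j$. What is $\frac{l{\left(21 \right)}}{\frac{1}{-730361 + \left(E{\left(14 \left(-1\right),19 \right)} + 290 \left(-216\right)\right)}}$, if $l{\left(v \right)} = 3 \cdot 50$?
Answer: $-118922850$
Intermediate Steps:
$E{\left(j,C \right)} = j + j^{2}$ ($E{\left(j,C \right)} = j^{2} + j = j + j^{2}$)
$l{\left(v \right)} = 150$
$\frac{l{\left(21 \right)}}{\frac{1}{-730361 + \left(E{\left(14 \left(-1\right),19 \right)} + 290 \left(-216\right)\right)}} = \frac{150}{\frac{1}{-730361 + \left(14 \left(-1\right) \left(1 + 14 \left(-1\right)\right) + 290 \left(-216\right)\right)}} = \frac{150}{\frac{1}{-730361 - \left(62640 + 14 \left(1 - 14\right)\right)}} = \frac{150}{\frac{1}{-730361 - 62458}} = \frac{150}{\frac{1}{-792819}} = \frac{150}{- \frac{1}{792819}} = 150 \left(-792819\right) = -118922850$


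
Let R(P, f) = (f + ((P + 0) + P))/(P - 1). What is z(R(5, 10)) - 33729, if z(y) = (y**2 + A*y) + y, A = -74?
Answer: -34069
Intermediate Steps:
R(P, f) = (f + 2*P)/(-1 + P) (R(P, f) = (f + (P + P))/(-1 + P) = (f + 2*P)/(-1 + P))
z(y) = y**2 - 73*y (z(y) = (y**2 - 74*y) + y = y**2 - 73*y)
z(R(5, 10)) - 33729 = ((10 + 2*5)/(-1 + 5))*(-73 + (10 + 2*5)/(-1 + 5)) - 33729 = ((10 + 10)/4)*(-73 + (10 + 10)/4) - 33729 = ((1/4)*20)*(-73 + (1/4)*20) - 33729 = 5*(-73 + 5) - 33729 = 5*(-68) - 33729 = -340 - 33729 = -34069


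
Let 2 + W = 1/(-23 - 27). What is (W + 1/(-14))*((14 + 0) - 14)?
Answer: 0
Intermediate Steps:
W = -101/50 (W = -2 + 1/(-23 - 27) = -2 + 1/(-50) = -2 - 1/50 = -101/50 ≈ -2.0200)
(W + 1/(-14))*((14 + 0) - 14) = (-101/50 + 1/(-14))*((14 + 0) - 14) = (-101/50 - 1/14)*(14 - 14) = -366/175*0 = 0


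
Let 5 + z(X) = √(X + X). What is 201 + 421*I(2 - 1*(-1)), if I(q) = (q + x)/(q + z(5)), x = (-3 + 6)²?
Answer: 1885 + 842*√10 ≈ 4547.6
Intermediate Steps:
x = 9 (x = 3² = 9)
z(X) = -5 + √2*√X (z(X) = -5 + √(X + X) = -5 + √(2*X) = -5 + √2*√X)
I(q) = (9 + q)/(-5 + q + √10) (I(q) = (q + 9)/(q + (-5 + √2*√5)) = (9 + q)/(q + (-5 + √10)) = (9 + q)/(-5 + q + √10))
201 + 421*I(2 - 1*(-1)) = 201 + 421*((9 + (2 - 1*(-1)))/(-5 + (2 - 1*(-1)) + √10)) = 201 + 421*((9 + (2 + 1))/(-5 + (2 + 1) + √10)) = 201 + 421*((9 + 3)/(-5 + 3 + √10)) = 201 + 421*(12/(-2 + √10)) = 201 + 5052/(-2 + √10)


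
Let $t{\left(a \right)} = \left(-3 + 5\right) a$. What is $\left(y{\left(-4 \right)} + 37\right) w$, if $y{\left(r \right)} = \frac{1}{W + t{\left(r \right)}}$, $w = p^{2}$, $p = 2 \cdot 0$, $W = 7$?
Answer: $0$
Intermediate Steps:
$t{\left(a \right)} = 2 a$
$p = 0$
$w = 0$ ($w = 0^{2} = 0$)
$y{\left(r \right)} = \frac{1}{7 + 2 r}$
$\left(y{\left(-4 \right)} + 37\right) w = \left(\frac{1}{7 + 2 \left(-4\right)} + 37\right) 0 = \left(\frac{1}{7 - 8} + 37\right) 0 = \left(\frac{1}{-1} + 37\right) 0 = \left(-1 + 37\right) 0 = 36 \cdot 0 = 0$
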